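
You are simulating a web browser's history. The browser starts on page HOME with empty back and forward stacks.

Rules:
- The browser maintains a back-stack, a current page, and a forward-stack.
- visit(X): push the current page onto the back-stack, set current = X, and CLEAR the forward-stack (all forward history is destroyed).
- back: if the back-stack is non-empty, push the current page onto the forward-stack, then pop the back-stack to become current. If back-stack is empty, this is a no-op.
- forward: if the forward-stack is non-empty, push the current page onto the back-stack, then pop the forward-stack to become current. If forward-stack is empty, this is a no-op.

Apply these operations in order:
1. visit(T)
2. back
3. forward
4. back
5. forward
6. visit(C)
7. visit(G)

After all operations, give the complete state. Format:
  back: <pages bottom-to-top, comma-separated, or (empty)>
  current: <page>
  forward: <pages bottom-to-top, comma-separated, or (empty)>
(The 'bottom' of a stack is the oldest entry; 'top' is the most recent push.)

Answer: back: HOME,T,C
current: G
forward: (empty)

Derivation:
After 1 (visit(T)): cur=T back=1 fwd=0
After 2 (back): cur=HOME back=0 fwd=1
After 3 (forward): cur=T back=1 fwd=0
After 4 (back): cur=HOME back=0 fwd=1
After 5 (forward): cur=T back=1 fwd=0
After 6 (visit(C)): cur=C back=2 fwd=0
After 7 (visit(G)): cur=G back=3 fwd=0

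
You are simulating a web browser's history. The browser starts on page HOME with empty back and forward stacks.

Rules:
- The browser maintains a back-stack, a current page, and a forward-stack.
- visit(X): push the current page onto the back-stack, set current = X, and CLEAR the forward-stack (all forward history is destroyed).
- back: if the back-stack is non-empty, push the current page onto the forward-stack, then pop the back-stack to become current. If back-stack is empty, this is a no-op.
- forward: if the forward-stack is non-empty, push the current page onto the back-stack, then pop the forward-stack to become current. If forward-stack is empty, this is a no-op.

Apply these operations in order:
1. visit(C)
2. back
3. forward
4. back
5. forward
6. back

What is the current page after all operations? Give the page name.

Answer: HOME

Derivation:
After 1 (visit(C)): cur=C back=1 fwd=0
After 2 (back): cur=HOME back=0 fwd=1
After 3 (forward): cur=C back=1 fwd=0
After 4 (back): cur=HOME back=0 fwd=1
After 5 (forward): cur=C back=1 fwd=0
After 6 (back): cur=HOME back=0 fwd=1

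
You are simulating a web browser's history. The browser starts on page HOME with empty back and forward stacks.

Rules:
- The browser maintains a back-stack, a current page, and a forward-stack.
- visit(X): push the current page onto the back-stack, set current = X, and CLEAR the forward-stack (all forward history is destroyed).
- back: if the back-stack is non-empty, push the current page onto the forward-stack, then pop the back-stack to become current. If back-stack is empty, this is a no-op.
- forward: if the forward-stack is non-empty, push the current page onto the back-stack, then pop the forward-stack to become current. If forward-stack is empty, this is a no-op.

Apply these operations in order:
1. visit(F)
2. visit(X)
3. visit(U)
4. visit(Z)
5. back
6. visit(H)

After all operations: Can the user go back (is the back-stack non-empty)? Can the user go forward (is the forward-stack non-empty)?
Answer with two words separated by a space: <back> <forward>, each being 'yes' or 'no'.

Answer: yes no

Derivation:
After 1 (visit(F)): cur=F back=1 fwd=0
After 2 (visit(X)): cur=X back=2 fwd=0
After 3 (visit(U)): cur=U back=3 fwd=0
After 4 (visit(Z)): cur=Z back=4 fwd=0
After 5 (back): cur=U back=3 fwd=1
After 6 (visit(H)): cur=H back=4 fwd=0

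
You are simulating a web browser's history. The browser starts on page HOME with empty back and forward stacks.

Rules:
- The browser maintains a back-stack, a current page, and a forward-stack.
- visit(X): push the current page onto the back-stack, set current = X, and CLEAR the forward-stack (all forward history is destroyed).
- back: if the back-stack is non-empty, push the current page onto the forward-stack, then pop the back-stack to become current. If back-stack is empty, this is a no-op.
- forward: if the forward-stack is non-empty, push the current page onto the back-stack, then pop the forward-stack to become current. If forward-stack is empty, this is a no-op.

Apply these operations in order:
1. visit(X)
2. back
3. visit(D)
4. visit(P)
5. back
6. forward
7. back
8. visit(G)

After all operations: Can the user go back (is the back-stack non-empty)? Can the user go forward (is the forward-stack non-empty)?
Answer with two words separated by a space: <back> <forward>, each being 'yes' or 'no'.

After 1 (visit(X)): cur=X back=1 fwd=0
After 2 (back): cur=HOME back=0 fwd=1
After 3 (visit(D)): cur=D back=1 fwd=0
After 4 (visit(P)): cur=P back=2 fwd=0
After 5 (back): cur=D back=1 fwd=1
After 6 (forward): cur=P back=2 fwd=0
After 7 (back): cur=D back=1 fwd=1
After 8 (visit(G)): cur=G back=2 fwd=0

Answer: yes no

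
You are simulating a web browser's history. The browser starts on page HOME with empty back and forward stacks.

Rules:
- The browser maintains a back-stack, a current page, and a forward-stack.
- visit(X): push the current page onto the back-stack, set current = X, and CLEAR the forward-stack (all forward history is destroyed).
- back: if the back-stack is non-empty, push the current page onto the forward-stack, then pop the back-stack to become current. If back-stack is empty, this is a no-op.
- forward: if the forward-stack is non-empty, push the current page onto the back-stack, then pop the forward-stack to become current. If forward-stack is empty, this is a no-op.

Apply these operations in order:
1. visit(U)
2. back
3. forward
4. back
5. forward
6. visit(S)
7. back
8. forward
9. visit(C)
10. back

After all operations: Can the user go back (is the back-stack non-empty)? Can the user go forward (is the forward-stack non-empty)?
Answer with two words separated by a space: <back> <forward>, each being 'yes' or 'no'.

Answer: yes yes

Derivation:
After 1 (visit(U)): cur=U back=1 fwd=0
After 2 (back): cur=HOME back=0 fwd=1
After 3 (forward): cur=U back=1 fwd=0
After 4 (back): cur=HOME back=0 fwd=1
After 5 (forward): cur=U back=1 fwd=0
After 6 (visit(S)): cur=S back=2 fwd=0
After 7 (back): cur=U back=1 fwd=1
After 8 (forward): cur=S back=2 fwd=0
After 9 (visit(C)): cur=C back=3 fwd=0
After 10 (back): cur=S back=2 fwd=1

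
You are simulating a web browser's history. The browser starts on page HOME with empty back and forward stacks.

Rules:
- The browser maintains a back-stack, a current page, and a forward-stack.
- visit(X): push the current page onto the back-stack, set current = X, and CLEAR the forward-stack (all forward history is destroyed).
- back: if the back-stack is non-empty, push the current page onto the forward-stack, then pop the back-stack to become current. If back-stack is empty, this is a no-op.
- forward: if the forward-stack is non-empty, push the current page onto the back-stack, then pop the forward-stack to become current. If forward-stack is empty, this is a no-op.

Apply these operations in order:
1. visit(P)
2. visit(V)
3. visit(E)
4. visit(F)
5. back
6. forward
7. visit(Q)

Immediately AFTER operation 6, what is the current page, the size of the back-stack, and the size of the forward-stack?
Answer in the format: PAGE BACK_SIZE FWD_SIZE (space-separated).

After 1 (visit(P)): cur=P back=1 fwd=0
After 2 (visit(V)): cur=V back=2 fwd=0
After 3 (visit(E)): cur=E back=3 fwd=0
After 4 (visit(F)): cur=F back=4 fwd=0
After 5 (back): cur=E back=3 fwd=1
After 6 (forward): cur=F back=4 fwd=0

F 4 0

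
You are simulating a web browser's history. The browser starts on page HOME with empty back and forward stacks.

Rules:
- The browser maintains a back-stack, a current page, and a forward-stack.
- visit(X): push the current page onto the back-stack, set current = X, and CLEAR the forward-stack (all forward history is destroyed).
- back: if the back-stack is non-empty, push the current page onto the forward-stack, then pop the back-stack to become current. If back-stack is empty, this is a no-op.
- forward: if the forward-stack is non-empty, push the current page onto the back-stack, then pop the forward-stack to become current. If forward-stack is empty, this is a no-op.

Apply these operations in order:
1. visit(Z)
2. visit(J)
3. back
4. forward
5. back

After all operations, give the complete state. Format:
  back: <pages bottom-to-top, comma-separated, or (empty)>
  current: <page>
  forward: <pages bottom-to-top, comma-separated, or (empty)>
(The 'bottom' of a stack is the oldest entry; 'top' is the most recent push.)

Answer: back: HOME
current: Z
forward: J

Derivation:
After 1 (visit(Z)): cur=Z back=1 fwd=0
After 2 (visit(J)): cur=J back=2 fwd=0
After 3 (back): cur=Z back=1 fwd=1
After 4 (forward): cur=J back=2 fwd=0
After 5 (back): cur=Z back=1 fwd=1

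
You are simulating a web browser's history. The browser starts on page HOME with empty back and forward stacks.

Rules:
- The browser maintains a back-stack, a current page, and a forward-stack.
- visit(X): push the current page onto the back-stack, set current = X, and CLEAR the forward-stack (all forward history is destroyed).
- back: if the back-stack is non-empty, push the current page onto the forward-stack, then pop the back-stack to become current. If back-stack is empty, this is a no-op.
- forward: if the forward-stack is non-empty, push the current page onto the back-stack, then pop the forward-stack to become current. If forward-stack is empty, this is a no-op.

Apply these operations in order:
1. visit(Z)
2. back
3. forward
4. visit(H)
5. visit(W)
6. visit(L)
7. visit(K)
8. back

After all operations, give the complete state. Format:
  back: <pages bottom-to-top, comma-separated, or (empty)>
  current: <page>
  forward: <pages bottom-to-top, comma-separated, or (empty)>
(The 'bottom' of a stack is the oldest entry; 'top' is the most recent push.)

After 1 (visit(Z)): cur=Z back=1 fwd=0
After 2 (back): cur=HOME back=0 fwd=1
After 3 (forward): cur=Z back=1 fwd=0
After 4 (visit(H)): cur=H back=2 fwd=0
After 5 (visit(W)): cur=W back=3 fwd=0
After 6 (visit(L)): cur=L back=4 fwd=0
After 7 (visit(K)): cur=K back=5 fwd=0
After 8 (back): cur=L back=4 fwd=1

Answer: back: HOME,Z,H,W
current: L
forward: K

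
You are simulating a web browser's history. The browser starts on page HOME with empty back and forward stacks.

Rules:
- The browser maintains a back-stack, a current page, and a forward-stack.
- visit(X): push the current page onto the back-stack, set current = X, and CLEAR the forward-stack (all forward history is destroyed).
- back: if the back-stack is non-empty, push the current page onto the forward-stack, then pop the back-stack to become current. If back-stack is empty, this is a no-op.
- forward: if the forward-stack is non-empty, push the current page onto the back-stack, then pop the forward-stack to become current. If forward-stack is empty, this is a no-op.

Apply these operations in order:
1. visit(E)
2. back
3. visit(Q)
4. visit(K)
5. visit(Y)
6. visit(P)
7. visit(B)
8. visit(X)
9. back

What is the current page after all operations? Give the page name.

After 1 (visit(E)): cur=E back=1 fwd=0
After 2 (back): cur=HOME back=0 fwd=1
After 3 (visit(Q)): cur=Q back=1 fwd=0
After 4 (visit(K)): cur=K back=2 fwd=0
After 5 (visit(Y)): cur=Y back=3 fwd=0
After 6 (visit(P)): cur=P back=4 fwd=0
After 7 (visit(B)): cur=B back=5 fwd=0
After 8 (visit(X)): cur=X back=6 fwd=0
After 9 (back): cur=B back=5 fwd=1

Answer: B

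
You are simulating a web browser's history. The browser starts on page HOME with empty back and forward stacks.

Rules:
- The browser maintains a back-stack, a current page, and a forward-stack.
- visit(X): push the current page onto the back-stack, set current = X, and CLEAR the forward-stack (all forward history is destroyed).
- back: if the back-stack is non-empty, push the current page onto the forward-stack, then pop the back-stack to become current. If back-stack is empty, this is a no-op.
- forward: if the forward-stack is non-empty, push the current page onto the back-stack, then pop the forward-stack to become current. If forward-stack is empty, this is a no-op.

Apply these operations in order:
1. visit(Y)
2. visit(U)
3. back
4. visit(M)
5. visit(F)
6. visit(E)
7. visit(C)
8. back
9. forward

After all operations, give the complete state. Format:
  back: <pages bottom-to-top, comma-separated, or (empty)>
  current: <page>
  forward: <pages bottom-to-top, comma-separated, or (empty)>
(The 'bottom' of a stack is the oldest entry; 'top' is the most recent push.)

After 1 (visit(Y)): cur=Y back=1 fwd=0
After 2 (visit(U)): cur=U back=2 fwd=0
After 3 (back): cur=Y back=1 fwd=1
After 4 (visit(M)): cur=M back=2 fwd=0
After 5 (visit(F)): cur=F back=3 fwd=0
After 6 (visit(E)): cur=E back=4 fwd=0
After 7 (visit(C)): cur=C back=5 fwd=0
After 8 (back): cur=E back=4 fwd=1
After 9 (forward): cur=C back=5 fwd=0

Answer: back: HOME,Y,M,F,E
current: C
forward: (empty)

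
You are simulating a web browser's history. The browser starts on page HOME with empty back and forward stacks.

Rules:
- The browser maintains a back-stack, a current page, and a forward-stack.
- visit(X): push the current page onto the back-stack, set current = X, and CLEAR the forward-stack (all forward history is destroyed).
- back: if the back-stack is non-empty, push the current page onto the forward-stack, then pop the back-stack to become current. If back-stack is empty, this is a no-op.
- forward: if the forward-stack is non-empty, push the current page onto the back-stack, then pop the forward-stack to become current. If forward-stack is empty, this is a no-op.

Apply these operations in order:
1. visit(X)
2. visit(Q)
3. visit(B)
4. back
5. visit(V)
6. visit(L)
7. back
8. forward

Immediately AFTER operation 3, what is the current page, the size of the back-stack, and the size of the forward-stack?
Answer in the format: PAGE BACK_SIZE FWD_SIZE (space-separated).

After 1 (visit(X)): cur=X back=1 fwd=0
After 2 (visit(Q)): cur=Q back=2 fwd=0
After 3 (visit(B)): cur=B back=3 fwd=0

B 3 0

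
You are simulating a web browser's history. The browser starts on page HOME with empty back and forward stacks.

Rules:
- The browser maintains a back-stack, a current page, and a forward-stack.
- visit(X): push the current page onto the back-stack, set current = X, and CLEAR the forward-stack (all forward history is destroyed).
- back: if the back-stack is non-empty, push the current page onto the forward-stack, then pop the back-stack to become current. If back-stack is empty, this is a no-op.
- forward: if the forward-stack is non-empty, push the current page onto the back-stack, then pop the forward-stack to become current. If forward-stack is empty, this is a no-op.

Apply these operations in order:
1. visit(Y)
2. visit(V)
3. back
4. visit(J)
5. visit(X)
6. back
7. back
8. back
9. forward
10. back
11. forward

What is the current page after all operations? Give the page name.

After 1 (visit(Y)): cur=Y back=1 fwd=0
After 2 (visit(V)): cur=V back=2 fwd=0
After 3 (back): cur=Y back=1 fwd=1
After 4 (visit(J)): cur=J back=2 fwd=0
After 5 (visit(X)): cur=X back=3 fwd=0
After 6 (back): cur=J back=2 fwd=1
After 7 (back): cur=Y back=1 fwd=2
After 8 (back): cur=HOME back=0 fwd=3
After 9 (forward): cur=Y back=1 fwd=2
After 10 (back): cur=HOME back=0 fwd=3
After 11 (forward): cur=Y back=1 fwd=2

Answer: Y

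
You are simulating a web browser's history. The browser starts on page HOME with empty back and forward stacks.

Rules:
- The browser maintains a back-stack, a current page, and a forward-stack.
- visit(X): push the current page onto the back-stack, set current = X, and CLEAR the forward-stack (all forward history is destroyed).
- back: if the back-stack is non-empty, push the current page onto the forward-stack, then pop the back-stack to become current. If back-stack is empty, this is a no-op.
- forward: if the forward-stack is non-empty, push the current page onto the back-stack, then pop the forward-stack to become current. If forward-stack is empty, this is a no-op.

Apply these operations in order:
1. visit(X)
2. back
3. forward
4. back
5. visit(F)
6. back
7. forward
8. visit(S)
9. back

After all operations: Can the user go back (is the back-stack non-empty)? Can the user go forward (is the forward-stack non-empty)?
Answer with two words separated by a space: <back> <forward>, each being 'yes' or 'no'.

After 1 (visit(X)): cur=X back=1 fwd=0
After 2 (back): cur=HOME back=0 fwd=1
After 3 (forward): cur=X back=1 fwd=0
After 4 (back): cur=HOME back=0 fwd=1
After 5 (visit(F)): cur=F back=1 fwd=0
After 6 (back): cur=HOME back=0 fwd=1
After 7 (forward): cur=F back=1 fwd=0
After 8 (visit(S)): cur=S back=2 fwd=0
After 9 (back): cur=F back=1 fwd=1

Answer: yes yes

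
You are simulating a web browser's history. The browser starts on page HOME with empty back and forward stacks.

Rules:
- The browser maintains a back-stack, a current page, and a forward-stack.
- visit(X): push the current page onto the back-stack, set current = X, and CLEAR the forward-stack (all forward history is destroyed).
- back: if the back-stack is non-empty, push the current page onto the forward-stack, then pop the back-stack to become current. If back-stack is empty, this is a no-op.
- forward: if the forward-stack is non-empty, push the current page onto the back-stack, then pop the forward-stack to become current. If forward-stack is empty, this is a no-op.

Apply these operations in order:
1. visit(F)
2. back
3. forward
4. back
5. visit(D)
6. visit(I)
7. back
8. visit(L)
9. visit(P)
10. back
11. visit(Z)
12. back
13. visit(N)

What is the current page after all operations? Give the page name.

Answer: N

Derivation:
After 1 (visit(F)): cur=F back=1 fwd=0
After 2 (back): cur=HOME back=0 fwd=1
After 3 (forward): cur=F back=1 fwd=0
After 4 (back): cur=HOME back=0 fwd=1
After 5 (visit(D)): cur=D back=1 fwd=0
After 6 (visit(I)): cur=I back=2 fwd=0
After 7 (back): cur=D back=1 fwd=1
After 8 (visit(L)): cur=L back=2 fwd=0
After 9 (visit(P)): cur=P back=3 fwd=0
After 10 (back): cur=L back=2 fwd=1
After 11 (visit(Z)): cur=Z back=3 fwd=0
After 12 (back): cur=L back=2 fwd=1
After 13 (visit(N)): cur=N back=3 fwd=0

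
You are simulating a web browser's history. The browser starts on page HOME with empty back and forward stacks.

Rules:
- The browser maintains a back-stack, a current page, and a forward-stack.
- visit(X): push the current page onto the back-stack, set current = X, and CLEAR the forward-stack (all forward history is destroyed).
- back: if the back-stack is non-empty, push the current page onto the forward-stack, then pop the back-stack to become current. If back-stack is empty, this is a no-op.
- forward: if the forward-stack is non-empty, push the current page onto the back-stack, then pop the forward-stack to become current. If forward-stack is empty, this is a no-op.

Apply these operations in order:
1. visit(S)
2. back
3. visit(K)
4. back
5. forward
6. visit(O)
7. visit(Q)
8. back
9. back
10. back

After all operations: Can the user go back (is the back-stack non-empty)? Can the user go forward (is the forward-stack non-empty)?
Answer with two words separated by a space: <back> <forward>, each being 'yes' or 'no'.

After 1 (visit(S)): cur=S back=1 fwd=0
After 2 (back): cur=HOME back=0 fwd=1
After 3 (visit(K)): cur=K back=1 fwd=0
After 4 (back): cur=HOME back=0 fwd=1
After 5 (forward): cur=K back=1 fwd=0
After 6 (visit(O)): cur=O back=2 fwd=0
After 7 (visit(Q)): cur=Q back=3 fwd=0
After 8 (back): cur=O back=2 fwd=1
After 9 (back): cur=K back=1 fwd=2
After 10 (back): cur=HOME back=0 fwd=3

Answer: no yes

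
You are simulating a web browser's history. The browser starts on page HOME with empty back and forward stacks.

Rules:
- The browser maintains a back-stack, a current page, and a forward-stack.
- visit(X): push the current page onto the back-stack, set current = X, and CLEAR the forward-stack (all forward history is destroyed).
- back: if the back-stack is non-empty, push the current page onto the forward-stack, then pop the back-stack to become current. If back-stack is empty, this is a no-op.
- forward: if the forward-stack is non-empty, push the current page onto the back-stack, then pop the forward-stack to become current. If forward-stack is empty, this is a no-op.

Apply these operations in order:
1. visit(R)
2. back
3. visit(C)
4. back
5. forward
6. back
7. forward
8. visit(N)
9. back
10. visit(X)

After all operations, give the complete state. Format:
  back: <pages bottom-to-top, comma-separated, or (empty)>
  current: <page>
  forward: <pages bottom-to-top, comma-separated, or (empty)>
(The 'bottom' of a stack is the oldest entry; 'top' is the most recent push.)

After 1 (visit(R)): cur=R back=1 fwd=0
After 2 (back): cur=HOME back=0 fwd=1
After 3 (visit(C)): cur=C back=1 fwd=0
After 4 (back): cur=HOME back=0 fwd=1
After 5 (forward): cur=C back=1 fwd=0
After 6 (back): cur=HOME back=0 fwd=1
After 7 (forward): cur=C back=1 fwd=0
After 8 (visit(N)): cur=N back=2 fwd=0
After 9 (back): cur=C back=1 fwd=1
After 10 (visit(X)): cur=X back=2 fwd=0

Answer: back: HOME,C
current: X
forward: (empty)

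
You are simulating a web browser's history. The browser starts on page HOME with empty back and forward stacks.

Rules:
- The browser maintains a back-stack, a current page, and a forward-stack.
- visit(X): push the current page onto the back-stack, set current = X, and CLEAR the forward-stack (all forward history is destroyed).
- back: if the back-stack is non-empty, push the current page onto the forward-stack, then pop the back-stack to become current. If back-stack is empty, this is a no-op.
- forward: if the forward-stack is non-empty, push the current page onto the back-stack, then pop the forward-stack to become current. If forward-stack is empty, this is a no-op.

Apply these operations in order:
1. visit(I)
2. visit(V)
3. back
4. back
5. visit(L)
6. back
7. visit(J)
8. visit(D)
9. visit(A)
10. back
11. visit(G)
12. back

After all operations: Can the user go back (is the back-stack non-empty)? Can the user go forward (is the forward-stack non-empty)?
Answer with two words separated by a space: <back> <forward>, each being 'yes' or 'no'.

Answer: yes yes

Derivation:
After 1 (visit(I)): cur=I back=1 fwd=0
After 2 (visit(V)): cur=V back=2 fwd=0
After 3 (back): cur=I back=1 fwd=1
After 4 (back): cur=HOME back=0 fwd=2
After 5 (visit(L)): cur=L back=1 fwd=0
After 6 (back): cur=HOME back=0 fwd=1
After 7 (visit(J)): cur=J back=1 fwd=0
After 8 (visit(D)): cur=D back=2 fwd=0
After 9 (visit(A)): cur=A back=3 fwd=0
After 10 (back): cur=D back=2 fwd=1
After 11 (visit(G)): cur=G back=3 fwd=0
After 12 (back): cur=D back=2 fwd=1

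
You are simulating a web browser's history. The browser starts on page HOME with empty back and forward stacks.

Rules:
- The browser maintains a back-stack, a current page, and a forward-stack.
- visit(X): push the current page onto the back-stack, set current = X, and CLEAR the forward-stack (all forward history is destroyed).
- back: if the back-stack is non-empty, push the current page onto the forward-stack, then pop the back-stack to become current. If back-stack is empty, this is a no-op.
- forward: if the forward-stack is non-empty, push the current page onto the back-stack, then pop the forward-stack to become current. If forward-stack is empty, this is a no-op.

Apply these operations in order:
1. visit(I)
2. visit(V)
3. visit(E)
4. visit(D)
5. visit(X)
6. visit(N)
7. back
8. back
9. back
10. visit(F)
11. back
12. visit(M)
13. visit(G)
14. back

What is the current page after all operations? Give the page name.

Answer: M

Derivation:
After 1 (visit(I)): cur=I back=1 fwd=0
After 2 (visit(V)): cur=V back=2 fwd=0
After 3 (visit(E)): cur=E back=3 fwd=0
After 4 (visit(D)): cur=D back=4 fwd=0
After 5 (visit(X)): cur=X back=5 fwd=0
After 6 (visit(N)): cur=N back=6 fwd=0
After 7 (back): cur=X back=5 fwd=1
After 8 (back): cur=D back=4 fwd=2
After 9 (back): cur=E back=3 fwd=3
After 10 (visit(F)): cur=F back=4 fwd=0
After 11 (back): cur=E back=3 fwd=1
After 12 (visit(M)): cur=M back=4 fwd=0
After 13 (visit(G)): cur=G back=5 fwd=0
After 14 (back): cur=M back=4 fwd=1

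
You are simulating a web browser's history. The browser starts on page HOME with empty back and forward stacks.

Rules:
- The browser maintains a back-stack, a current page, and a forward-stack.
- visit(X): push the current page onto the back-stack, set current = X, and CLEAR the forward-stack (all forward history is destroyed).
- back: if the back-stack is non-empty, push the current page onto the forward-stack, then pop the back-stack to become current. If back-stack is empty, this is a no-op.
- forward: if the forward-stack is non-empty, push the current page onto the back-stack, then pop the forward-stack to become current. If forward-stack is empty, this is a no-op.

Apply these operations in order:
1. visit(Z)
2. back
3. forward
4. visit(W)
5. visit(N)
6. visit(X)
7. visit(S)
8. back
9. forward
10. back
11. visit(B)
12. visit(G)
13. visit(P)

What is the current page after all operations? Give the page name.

Answer: P

Derivation:
After 1 (visit(Z)): cur=Z back=1 fwd=0
After 2 (back): cur=HOME back=0 fwd=1
After 3 (forward): cur=Z back=1 fwd=0
After 4 (visit(W)): cur=W back=2 fwd=0
After 5 (visit(N)): cur=N back=3 fwd=0
After 6 (visit(X)): cur=X back=4 fwd=0
After 7 (visit(S)): cur=S back=5 fwd=0
After 8 (back): cur=X back=4 fwd=1
After 9 (forward): cur=S back=5 fwd=0
After 10 (back): cur=X back=4 fwd=1
After 11 (visit(B)): cur=B back=5 fwd=0
After 12 (visit(G)): cur=G back=6 fwd=0
After 13 (visit(P)): cur=P back=7 fwd=0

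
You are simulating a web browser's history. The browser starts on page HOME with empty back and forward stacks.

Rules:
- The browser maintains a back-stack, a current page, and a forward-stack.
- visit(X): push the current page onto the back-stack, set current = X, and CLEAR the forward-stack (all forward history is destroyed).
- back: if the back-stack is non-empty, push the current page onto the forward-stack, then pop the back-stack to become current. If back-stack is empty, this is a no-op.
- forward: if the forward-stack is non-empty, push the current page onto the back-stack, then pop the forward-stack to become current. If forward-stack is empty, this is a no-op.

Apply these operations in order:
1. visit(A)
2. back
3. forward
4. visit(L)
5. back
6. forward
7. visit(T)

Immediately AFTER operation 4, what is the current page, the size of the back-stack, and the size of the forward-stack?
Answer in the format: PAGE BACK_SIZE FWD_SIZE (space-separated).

After 1 (visit(A)): cur=A back=1 fwd=0
After 2 (back): cur=HOME back=0 fwd=1
After 3 (forward): cur=A back=1 fwd=0
After 4 (visit(L)): cur=L back=2 fwd=0

L 2 0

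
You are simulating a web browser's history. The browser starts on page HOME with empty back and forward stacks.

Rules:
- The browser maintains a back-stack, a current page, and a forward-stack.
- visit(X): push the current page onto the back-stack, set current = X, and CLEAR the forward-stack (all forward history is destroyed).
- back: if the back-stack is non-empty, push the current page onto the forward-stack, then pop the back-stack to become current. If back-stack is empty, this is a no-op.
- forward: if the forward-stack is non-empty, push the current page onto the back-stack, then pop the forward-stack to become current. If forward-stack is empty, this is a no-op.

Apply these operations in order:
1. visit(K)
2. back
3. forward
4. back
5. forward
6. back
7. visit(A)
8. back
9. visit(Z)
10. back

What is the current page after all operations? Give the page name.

After 1 (visit(K)): cur=K back=1 fwd=0
After 2 (back): cur=HOME back=0 fwd=1
After 3 (forward): cur=K back=1 fwd=0
After 4 (back): cur=HOME back=0 fwd=1
After 5 (forward): cur=K back=1 fwd=0
After 6 (back): cur=HOME back=0 fwd=1
After 7 (visit(A)): cur=A back=1 fwd=0
After 8 (back): cur=HOME back=0 fwd=1
After 9 (visit(Z)): cur=Z back=1 fwd=0
After 10 (back): cur=HOME back=0 fwd=1

Answer: HOME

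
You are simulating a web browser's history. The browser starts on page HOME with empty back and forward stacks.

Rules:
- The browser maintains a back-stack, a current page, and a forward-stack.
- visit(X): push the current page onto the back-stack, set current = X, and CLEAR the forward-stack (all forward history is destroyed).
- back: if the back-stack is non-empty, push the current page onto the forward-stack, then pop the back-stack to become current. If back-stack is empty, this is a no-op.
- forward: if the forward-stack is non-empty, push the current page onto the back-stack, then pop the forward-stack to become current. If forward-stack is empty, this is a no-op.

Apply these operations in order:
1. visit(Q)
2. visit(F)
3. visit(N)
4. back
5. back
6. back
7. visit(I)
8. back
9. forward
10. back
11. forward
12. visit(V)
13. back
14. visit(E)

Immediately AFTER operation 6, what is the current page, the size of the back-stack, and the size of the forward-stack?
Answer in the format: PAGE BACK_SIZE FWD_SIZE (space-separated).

After 1 (visit(Q)): cur=Q back=1 fwd=0
After 2 (visit(F)): cur=F back=2 fwd=0
After 3 (visit(N)): cur=N back=3 fwd=0
After 4 (back): cur=F back=2 fwd=1
After 5 (back): cur=Q back=1 fwd=2
After 6 (back): cur=HOME back=0 fwd=3

HOME 0 3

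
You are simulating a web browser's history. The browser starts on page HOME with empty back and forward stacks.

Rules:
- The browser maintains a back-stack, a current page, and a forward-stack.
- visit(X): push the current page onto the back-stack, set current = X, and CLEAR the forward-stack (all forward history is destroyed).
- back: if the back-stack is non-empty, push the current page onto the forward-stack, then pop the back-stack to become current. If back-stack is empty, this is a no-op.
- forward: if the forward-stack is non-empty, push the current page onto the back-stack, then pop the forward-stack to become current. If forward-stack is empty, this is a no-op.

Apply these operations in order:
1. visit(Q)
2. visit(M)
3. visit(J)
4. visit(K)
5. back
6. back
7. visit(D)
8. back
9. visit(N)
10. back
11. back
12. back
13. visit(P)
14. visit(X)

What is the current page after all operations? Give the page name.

Answer: X

Derivation:
After 1 (visit(Q)): cur=Q back=1 fwd=0
After 2 (visit(M)): cur=M back=2 fwd=0
After 3 (visit(J)): cur=J back=3 fwd=0
After 4 (visit(K)): cur=K back=4 fwd=0
After 5 (back): cur=J back=3 fwd=1
After 6 (back): cur=M back=2 fwd=2
After 7 (visit(D)): cur=D back=3 fwd=0
After 8 (back): cur=M back=2 fwd=1
After 9 (visit(N)): cur=N back=3 fwd=0
After 10 (back): cur=M back=2 fwd=1
After 11 (back): cur=Q back=1 fwd=2
After 12 (back): cur=HOME back=0 fwd=3
After 13 (visit(P)): cur=P back=1 fwd=0
After 14 (visit(X)): cur=X back=2 fwd=0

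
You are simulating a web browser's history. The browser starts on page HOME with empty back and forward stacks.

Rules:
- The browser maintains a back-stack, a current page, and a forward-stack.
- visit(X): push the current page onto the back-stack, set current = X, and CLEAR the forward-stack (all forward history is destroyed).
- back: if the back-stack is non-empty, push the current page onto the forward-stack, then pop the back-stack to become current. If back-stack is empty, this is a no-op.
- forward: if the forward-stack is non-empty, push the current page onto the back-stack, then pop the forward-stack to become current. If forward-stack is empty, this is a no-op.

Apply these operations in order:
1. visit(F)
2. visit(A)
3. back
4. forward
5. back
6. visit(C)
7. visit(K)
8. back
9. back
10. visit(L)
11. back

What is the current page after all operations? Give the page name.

After 1 (visit(F)): cur=F back=1 fwd=0
After 2 (visit(A)): cur=A back=2 fwd=0
After 3 (back): cur=F back=1 fwd=1
After 4 (forward): cur=A back=2 fwd=0
After 5 (back): cur=F back=1 fwd=1
After 6 (visit(C)): cur=C back=2 fwd=0
After 7 (visit(K)): cur=K back=3 fwd=0
After 8 (back): cur=C back=2 fwd=1
After 9 (back): cur=F back=1 fwd=2
After 10 (visit(L)): cur=L back=2 fwd=0
After 11 (back): cur=F back=1 fwd=1

Answer: F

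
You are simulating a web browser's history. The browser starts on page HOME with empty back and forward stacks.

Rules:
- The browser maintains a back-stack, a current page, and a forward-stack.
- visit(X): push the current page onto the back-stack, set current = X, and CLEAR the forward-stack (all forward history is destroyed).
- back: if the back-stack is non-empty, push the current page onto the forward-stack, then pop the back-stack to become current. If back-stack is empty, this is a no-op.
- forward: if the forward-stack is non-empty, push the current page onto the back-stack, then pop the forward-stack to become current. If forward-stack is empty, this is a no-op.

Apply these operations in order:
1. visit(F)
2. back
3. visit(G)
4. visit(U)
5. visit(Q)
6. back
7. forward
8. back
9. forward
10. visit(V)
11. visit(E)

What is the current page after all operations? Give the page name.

After 1 (visit(F)): cur=F back=1 fwd=0
After 2 (back): cur=HOME back=0 fwd=1
After 3 (visit(G)): cur=G back=1 fwd=0
After 4 (visit(U)): cur=U back=2 fwd=0
After 5 (visit(Q)): cur=Q back=3 fwd=0
After 6 (back): cur=U back=2 fwd=1
After 7 (forward): cur=Q back=3 fwd=0
After 8 (back): cur=U back=2 fwd=1
After 9 (forward): cur=Q back=3 fwd=0
After 10 (visit(V)): cur=V back=4 fwd=0
After 11 (visit(E)): cur=E back=5 fwd=0

Answer: E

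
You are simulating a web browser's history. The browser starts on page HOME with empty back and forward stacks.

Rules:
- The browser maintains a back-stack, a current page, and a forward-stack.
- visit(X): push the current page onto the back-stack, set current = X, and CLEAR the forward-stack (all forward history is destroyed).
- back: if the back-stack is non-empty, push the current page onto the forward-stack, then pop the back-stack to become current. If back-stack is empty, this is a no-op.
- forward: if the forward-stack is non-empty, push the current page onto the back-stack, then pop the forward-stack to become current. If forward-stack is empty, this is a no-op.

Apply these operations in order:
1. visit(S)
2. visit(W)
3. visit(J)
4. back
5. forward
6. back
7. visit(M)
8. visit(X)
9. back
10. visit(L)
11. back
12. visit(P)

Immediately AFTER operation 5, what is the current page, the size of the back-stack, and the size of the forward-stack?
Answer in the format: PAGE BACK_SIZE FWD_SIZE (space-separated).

After 1 (visit(S)): cur=S back=1 fwd=0
After 2 (visit(W)): cur=W back=2 fwd=0
After 3 (visit(J)): cur=J back=3 fwd=0
After 4 (back): cur=W back=2 fwd=1
After 5 (forward): cur=J back=3 fwd=0

J 3 0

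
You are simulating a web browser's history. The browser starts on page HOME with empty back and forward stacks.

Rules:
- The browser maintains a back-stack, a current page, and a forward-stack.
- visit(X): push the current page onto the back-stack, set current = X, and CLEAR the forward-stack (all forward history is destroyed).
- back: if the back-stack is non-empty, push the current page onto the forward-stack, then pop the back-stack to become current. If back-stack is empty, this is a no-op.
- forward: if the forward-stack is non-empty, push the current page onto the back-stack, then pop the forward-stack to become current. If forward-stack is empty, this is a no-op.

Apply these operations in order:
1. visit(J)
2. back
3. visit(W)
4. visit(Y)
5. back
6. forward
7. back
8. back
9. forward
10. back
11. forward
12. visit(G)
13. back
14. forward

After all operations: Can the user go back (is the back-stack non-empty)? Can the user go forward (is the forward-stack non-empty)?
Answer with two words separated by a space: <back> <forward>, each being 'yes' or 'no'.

Answer: yes no

Derivation:
After 1 (visit(J)): cur=J back=1 fwd=0
After 2 (back): cur=HOME back=0 fwd=1
After 3 (visit(W)): cur=W back=1 fwd=0
After 4 (visit(Y)): cur=Y back=2 fwd=0
After 5 (back): cur=W back=1 fwd=1
After 6 (forward): cur=Y back=2 fwd=0
After 7 (back): cur=W back=1 fwd=1
After 8 (back): cur=HOME back=0 fwd=2
After 9 (forward): cur=W back=1 fwd=1
After 10 (back): cur=HOME back=0 fwd=2
After 11 (forward): cur=W back=1 fwd=1
After 12 (visit(G)): cur=G back=2 fwd=0
After 13 (back): cur=W back=1 fwd=1
After 14 (forward): cur=G back=2 fwd=0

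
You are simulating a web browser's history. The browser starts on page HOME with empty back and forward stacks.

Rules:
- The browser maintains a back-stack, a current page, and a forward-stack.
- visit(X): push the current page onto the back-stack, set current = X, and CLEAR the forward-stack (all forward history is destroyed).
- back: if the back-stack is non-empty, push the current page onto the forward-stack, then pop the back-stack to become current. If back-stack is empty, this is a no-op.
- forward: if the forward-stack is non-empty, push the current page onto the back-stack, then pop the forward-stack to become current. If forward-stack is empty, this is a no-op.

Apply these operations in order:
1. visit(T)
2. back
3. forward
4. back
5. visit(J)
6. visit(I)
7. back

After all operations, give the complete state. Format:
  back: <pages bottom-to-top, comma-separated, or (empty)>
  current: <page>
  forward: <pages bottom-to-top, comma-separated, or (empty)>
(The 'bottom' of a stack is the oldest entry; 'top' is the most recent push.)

After 1 (visit(T)): cur=T back=1 fwd=0
After 2 (back): cur=HOME back=0 fwd=1
After 3 (forward): cur=T back=1 fwd=0
After 4 (back): cur=HOME back=0 fwd=1
After 5 (visit(J)): cur=J back=1 fwd=0
After 6 (visit(I)): cur=I back=2 fwd=0
After 7 (back): cur=J back=1 fwd=1

Answer: back: HOME
current: J
forward: I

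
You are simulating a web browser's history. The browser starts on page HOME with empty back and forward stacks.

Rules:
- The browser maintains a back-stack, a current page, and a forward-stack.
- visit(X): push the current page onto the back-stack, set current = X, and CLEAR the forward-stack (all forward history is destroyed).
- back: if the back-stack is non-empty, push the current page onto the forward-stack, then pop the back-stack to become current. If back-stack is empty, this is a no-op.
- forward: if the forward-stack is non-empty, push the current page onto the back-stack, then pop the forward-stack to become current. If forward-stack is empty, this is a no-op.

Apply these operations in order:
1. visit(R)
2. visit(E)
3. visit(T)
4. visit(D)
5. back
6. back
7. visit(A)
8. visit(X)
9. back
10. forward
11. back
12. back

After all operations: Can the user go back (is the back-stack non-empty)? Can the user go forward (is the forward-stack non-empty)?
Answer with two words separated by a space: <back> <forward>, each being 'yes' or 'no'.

After 1 (visit(R)): cur=R back=1 fwd=0
After 2 (visit(E)): cur=E back=2 fwd=0
After 3 (visit(T)): cur=T back=3 fwd=0
After 4 (visit(D)): cur=D back=4 fwd=0
After 5 (back): cur=T back=3 fwd=1
After 6 (back): cur=E back=2 fwd=2
After 7 (visit(A)): cur=A back=3 fwd=0
After 8 (visit(X)): cur=X back=4 fwd=0
After 9 (back): cur=A back=3 fwd=1
After 10 (forward): cur=X back=4 fwd=0
After 11 (back): cur=A back=3 fwd=1
After 12 (back): cur=E back=2 fwd=2

Answer: yes yes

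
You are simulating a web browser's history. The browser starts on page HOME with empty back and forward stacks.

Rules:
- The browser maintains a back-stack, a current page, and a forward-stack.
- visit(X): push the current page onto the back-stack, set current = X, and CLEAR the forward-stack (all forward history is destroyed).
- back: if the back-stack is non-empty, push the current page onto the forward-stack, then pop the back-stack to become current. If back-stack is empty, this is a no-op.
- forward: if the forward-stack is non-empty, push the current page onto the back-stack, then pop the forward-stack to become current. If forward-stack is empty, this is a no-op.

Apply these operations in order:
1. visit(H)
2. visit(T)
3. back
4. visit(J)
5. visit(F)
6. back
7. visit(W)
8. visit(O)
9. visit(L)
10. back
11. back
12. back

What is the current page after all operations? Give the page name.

Answer: J

Derivation:
After 1 (visit(H)): cur=H back=1 fwd=0
After 2 (visit(T)): cur=T back=2 fwd=0
After 3 (back): cur=H back=1 fwd=1
After 4 (visit(J)): cur=J back=2 fwd=0
After 5 (visit(F)): cur=F back=3 fwd=0
After 6 (back): cur=J back=2 fwd=1
After 7 (visit(W)): cur=W back=3 fwd=0
After 8 (visit(O)): cur=O back=4 fwd=0
After 9 (visit(L)): cur=L back=5 fwd=0
After 10 (back): cur=O back=4 fwd=1
After 11 (back): cur=W back=3 fwd=2
After 12 (back): cur=J back=2 fwd=3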